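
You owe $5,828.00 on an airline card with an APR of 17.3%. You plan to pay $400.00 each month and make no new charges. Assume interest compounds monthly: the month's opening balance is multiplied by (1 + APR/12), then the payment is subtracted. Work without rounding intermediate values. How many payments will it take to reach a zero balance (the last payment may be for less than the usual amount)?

Monthly rate r = 17.3%/12 = 1.44167% = 0.0144167.
Recurrence: B ← B·(1+r) − $400.00.
Month 1: interest $84.02; balance after payment $5,512.02.
Month 2: interest $79.46; balance after payment $5,191.49.
Closed form: n = −ln(1 − rB₀/P)/ln(1+r) = −ln(0.78995)/ln(1.01442) ≈ 16.473, so the balance reaches zero during payment 17.

17 payments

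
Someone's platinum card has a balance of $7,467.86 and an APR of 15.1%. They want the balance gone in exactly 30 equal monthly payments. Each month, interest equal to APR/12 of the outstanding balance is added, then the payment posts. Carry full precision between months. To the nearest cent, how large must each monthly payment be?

Monthly rate r = 15.1%/12 = 1.25833% = 0.0125833.
Level-payment amortization: P = B₀·r / (1 − (1+r)^(−n)) = 7467.86·0.0125833 / (1 − 1.01258^(−30)).
Denominator 1 − (1+r)^(−30) = 0.31281012.
P = 93.9706 / 0.31281012 ≈ 300.41.

$300.41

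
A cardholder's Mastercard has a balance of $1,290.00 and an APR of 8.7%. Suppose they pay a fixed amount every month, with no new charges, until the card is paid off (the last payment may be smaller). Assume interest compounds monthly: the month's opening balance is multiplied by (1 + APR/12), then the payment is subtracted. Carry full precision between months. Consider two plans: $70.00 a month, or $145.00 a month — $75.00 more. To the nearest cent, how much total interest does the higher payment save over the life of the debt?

$51.36

Monthly rate r = 8.7%/12 = 0.725% = 0.00725.
At $70.00/mo: n = ⌈−ln(1 − rB₀/P)/ln(1+r)⌉ = 20 payments (last $59.76); total interest = total paid − $1,290.00 = $99.76.
At $145.00/mo: 10 payments (last $33.40); total interest $48.40.
Interest saved = $99.76 − $48.40 = $51.36.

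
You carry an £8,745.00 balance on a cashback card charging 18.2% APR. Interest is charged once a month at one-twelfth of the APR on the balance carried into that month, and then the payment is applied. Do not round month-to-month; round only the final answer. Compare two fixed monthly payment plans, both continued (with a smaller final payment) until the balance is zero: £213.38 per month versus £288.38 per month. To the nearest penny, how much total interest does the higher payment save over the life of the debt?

£1,973.10

Monthly rate r = 18.2%/12 = 1.51667% = 0.0151667.
At £213.38/mo: n = ⌈−ln(1 − rB₀/P)/ln(1+r)⌉ = 65 payments (last £119.02); total interest = total paid − £8,745.00 = £5,030.34.
At £288.38/mo: 41 payments (last £267.04); total interest £3,057.24.
Interest saved = £5,030.34 − £3,057.24 = £1,973.10.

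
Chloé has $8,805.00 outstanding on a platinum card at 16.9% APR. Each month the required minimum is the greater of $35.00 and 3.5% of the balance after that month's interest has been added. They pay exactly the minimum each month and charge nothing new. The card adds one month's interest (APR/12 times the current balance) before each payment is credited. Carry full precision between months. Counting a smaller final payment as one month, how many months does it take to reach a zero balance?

Monthly rate r = 16.9%/12 = 1.40833% = 0.0140833.
While 3.5% of the post-interest balance exceeds $35.00, each month B ← (B·(1+r))·(1 − 0.035), i.e. B shrinks by the factor (1+r)·0.965 = 0.97859.
This holds for months 1–102. Entering month 103 the balance is $968.34; 3.5% of the post-interest balance is now below $35.00, so the flat $35.00 minimum applies from here.
From month 103 a fixed $35.00 at rate r clears $968.34 in 36 more payments. Total: 102 + 36 = 138 months.

138 months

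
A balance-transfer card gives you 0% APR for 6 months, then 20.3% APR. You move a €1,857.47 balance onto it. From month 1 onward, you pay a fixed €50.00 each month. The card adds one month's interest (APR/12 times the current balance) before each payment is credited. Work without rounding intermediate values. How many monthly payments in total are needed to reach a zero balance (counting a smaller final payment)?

51 payments

Promo months 1–6 at r₀ = 0%/12 = 0; months 7+ at r₁ = 20.3%/12 = 0.0169167.
After month 6 (no interest yet): B = €1,857.47 − 6·€50.00 = €1,557.47.
Then at r₁ with €50.00/mo: n₂ = −ln(1 − r₁·B/P)/ln(1+r₁) ≈ 44.62 → 45 more payments.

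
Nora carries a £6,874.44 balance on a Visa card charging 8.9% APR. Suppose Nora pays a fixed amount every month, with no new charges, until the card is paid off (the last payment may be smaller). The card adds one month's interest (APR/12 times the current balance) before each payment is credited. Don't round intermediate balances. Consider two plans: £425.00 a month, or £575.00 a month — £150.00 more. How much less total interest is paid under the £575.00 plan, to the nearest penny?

£124.79

Monthly rate r = 8.9%/12 = 0.741667% = 0.00741667.
At £425.00/mo: n = ⌈−ln(1 − rB₀/P)/ln(1+r)⌉ = 18 payments (last £125.50); total interest = total paid − £6,874.44 = £476.06.
At £575.00/mo: 13 payments (last £325.71); total interest £351.27.
Interest saved = £476.06 − £351.27 = £124.79.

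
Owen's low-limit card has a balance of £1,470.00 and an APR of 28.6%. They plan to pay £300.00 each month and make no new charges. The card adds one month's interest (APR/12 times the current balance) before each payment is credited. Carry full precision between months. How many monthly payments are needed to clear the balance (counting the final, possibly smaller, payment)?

6 payments

Monthly rate r = 28.6%/12 = 2.38333% = 0.0238333.
Recurrence: B ← B·(1+r) − £300.00.
Month 1: interest £35.04; balance after payment £1,205.04.
Month 2: interest £28.72; balance after payment £933.76.
Month 3: interest £22.25; balance after payment £656.01.
Month 4: interest £15.63; balance after payment £371.64.
Month 5: interest £8.86; balance after payment £80.50.
Month 6: interest £1.92; balance after payment £0.00.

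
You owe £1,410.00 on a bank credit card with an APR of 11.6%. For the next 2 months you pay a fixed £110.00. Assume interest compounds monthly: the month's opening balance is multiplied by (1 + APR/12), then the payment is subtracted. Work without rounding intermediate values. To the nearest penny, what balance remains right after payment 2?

£1,216.33

Monthly rate r = 11.6%/12 = 0.966667% = 0.00966667.
Each month: B ← B·(1+r) − £110.00.
Month 1: interest £13.63; balance after payment £1,313.63.
Month 2: interest £12.70; balance after payment £1,216.33.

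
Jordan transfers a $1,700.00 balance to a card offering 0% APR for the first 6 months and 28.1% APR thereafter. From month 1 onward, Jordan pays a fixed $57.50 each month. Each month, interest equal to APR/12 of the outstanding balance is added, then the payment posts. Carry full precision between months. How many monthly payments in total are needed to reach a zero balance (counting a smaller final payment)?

41 months

Promo months 1–6 at r₀ = 0%/12 = 0; months 7+ at r₁ = 28.1%/12 = 0.0234167.
After month 6 (no interest yet): B = $1,700.00 − 6·$57.50 = $1,355.00.
Then at r₁ with $57.50/mo: n₂ = −ln(1 − r₁·B/P)/ln(1+r₁) ≈ 34.67 → 35 more payments.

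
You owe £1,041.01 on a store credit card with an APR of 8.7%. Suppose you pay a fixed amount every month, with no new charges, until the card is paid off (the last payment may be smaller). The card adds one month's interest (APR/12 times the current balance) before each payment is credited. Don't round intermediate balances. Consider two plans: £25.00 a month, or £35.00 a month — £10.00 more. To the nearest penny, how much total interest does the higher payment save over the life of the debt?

Monthly rate r = 8.7%/12 = 0.725% = 0.00725.
At £25.00/mo: n = ⌈−ln(1 − rB₀/P)/ln(1+r)⌉ = 50 payments (last £18.75); total interest = total paid − £1,041.01 = £202.74.
At £35.00/mo: 34 payments (last £21.82); total interest £135.81.
Interest saved = £202.74 − £135.81 = £66.93.

£66.93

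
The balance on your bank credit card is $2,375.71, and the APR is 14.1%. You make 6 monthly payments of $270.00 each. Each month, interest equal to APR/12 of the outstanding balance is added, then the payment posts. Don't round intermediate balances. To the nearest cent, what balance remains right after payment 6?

Monthly rate r = 14.1%/12 = 1.175% = 0.01175.
Each month: B ← B·(1+r) − $270.00.
Month 1: interest $27.91; balance after payment $2,133.62.
Month 2: interest $25.07; balance after payment $1,888.69.
Month 3: interest $22.19; balance after payment $1,640.89.
Month 4: interest $19.28; balance after payment $1,390.17.
Month 5: interest $16.33; balance after payment $1,136.50.
Month 6: interest $13.35; balance after payment $879.86.

$879.86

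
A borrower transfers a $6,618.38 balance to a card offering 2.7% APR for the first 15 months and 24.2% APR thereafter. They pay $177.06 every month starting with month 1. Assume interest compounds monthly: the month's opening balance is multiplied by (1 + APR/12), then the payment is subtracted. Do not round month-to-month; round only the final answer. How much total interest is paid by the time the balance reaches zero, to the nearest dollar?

Promo months 1–15 at r₀ = 2.7%/12 = 0.00225; months 16+ at r₁ = 24.2%/12 = 0.0201667.
After month 15: iterate B ← B·(1+r₀) − $177.06 for 15 months → $4,147.16.
Then at r₁ with $177.06/mo: n₂ = −ln(1 − r₁·B/P)/ln(1+r₁) ≈ 32.02 → 33 more payments.
Total paid = 47·$177.06 + $3.68 = $8,325.50; interest = $8,325.50 − $6,618.38 = $1,707.12.

$1,707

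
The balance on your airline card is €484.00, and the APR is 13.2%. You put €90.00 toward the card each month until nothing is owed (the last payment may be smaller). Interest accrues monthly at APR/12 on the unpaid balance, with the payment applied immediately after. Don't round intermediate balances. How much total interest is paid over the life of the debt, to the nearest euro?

€18

Monthly rate r = 13.2%/12 = 1.1% = 0.011.
Payoff takes n = ⌈−ln(1 − rB₀/P)/ln(1+r)⌉ = ⌈5.574⌉ = 6 payments; the last is €51.77.
Total paid = 5·€90.00 + €51.77 = €501.77.
Total interest = total paid − principal = €501.77 − €484.00 = €17.77.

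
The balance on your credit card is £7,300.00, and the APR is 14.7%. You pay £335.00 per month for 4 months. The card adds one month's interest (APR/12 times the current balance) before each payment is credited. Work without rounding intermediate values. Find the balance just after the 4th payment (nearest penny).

£6,299.50

Monthly rate r = 14.7%/12 = 1.225% = 0.01225.
Each month: B ← B·(1+r) − £335.00.
Month 1: interest £89.42; balance after payment £7,054.43.
Month 2: interest £86.42; balance after payment £6,805.84.
Month 3: interest £83.37; balance after payment £6,554.21.
Month 4: interest £80.29; balance after payment £6,299.50.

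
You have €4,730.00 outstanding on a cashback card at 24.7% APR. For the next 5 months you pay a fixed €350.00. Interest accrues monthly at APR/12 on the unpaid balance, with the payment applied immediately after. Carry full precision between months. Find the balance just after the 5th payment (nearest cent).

Monthly rate r = 24.7%/12 = 2.05833% = 0.0205833.
Each month: B ← B·(1+r) − €350.00.
Month 1: interest €97.36; balance after payment €4,477.36.
Month 2: interest €92.16; balance after payment €4,219.52.
Month 3: interest €86.85; balance after payment €3,956.37.
Month 4: interest €81.44; balance after payment €3,687.81.
Month 5: interest €75.91; balance after payment €3,413.71.

€3,413.71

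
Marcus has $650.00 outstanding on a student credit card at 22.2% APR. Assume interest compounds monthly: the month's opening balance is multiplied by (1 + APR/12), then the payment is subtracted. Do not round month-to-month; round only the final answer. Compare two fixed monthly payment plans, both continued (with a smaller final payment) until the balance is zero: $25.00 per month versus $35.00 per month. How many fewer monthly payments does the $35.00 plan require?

Monthly rate r = 22.2%/12 = 1.85% = 0.0185.
At $25.00/mo: n = ⌈−ln(1 − rB₀/P)/ln(1+r)⌉ = 36 payments (last $19.50); total interest = total paid − $650.00 = $244.50.
At $35.00/mo: 23 payments (last $33.73); total interest $153.73.
Payments saved = 36 − 23 = 13.

13 fewer payments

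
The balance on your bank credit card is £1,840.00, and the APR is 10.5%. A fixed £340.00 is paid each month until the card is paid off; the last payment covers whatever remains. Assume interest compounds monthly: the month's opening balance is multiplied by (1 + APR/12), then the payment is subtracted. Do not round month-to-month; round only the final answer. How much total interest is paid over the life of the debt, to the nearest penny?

Monthly rate r = 10.5%/12 = 0.875% = 0.00875.
Payoff takes n = ⌈−ln(1 − rB₀/P)/ln(1+r)⌉ = ⌈5.568⌉ = 6 payments; the last is £193.59.
Total paid = 5·£340.00 + £193.59 = £1,893.59.
Total interest = total paid − principal = £1,893.59 − £1,840.00 = £53.59.

£53.59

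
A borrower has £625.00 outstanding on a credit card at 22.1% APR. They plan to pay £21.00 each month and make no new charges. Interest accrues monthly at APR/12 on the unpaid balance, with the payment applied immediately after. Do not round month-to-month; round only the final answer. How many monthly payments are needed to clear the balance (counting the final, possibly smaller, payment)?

Monthly rate r = 22.1%/12 = 1.84167% = 0.0184167.
Recurrence: B ← B·(1+r) − £21.00.
Month 1: interest £11.51; balance after payment £615.51.
Month 2: interest £11.34; balance after payment £605.85.
Closed form: n = −ln(1 − rB₀/P)/ln(1+r) = −ln(0.45188)/ln(1.01842) ≈ 43.527, so the balance reaches zero during payment 44.

44 payments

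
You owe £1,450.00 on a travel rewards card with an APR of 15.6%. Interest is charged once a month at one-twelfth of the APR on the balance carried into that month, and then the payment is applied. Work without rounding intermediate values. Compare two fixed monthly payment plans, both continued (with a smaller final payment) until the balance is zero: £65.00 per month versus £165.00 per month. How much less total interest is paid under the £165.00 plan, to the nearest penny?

Monthly rate r = 15.6%/12 = 1.3% = 0.013.
At £65.00/mo: n = ⌈−ln(1 − rB₀/P)/ln(1+r)⌉ = 27 payments (last £33.66); total interest = total paid − £1,450.00 = £273.66.
At £165.00/mo: 10 payments (last £64.97); total interest £99.97.
Interest saved = £273.66 − £99.97 = £173.69.

£173.69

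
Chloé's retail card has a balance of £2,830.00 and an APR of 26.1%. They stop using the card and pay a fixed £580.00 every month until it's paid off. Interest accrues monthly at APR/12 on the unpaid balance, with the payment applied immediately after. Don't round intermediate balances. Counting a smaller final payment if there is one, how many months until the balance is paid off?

Monthly rate r = 26.1%/12 = 2.175% = 0.02175.
Recurrence: B ← B·(1+r) − £580.00.
Month 1: interest £61.55; balance after payment £2,311.55.
Month 2: interest £50.28; balance after payment £1,781.83.
Month 3: interest £38.75; balance after payment £1,240.58.
Month 4: interest £26.98; balance after payment £687.57.
Month 5: interest £14.95; balance after payment £122.52.
Month 6: interest £2.66; balance after payment £0.00.

6 months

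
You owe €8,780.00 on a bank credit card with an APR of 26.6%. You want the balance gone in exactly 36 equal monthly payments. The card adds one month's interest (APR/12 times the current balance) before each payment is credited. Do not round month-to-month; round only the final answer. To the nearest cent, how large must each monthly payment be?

Monthly rate r = 26.6%/12 = 2.21667% = 0.0221667.
Level-payment amortization: P = B₀·r / (1 − (1+r)^(−n)) = 8780.00·0.0221667 / (1 − 1.02217^(−36)).
Denominator 1 − (1+r)^(−36) = 0.545830166.
P = 194.623 / 0.545830166 ≈ 356.56.

€356.56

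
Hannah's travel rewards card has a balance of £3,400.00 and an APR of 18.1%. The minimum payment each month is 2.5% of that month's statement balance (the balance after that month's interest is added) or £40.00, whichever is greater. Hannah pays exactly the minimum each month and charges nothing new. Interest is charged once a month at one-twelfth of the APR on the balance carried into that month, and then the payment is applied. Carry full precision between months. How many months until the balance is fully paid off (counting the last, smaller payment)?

Monthly rate r = 18.1%/12 = 1.50833% = 0.0150833.
While 2.5% of the post-interest balance exceeds £40.00, each month B ← (B·(1+r))·(1 − 0.025), i.e. B shrinks by the factor (1+r)·0.975 = 0.98971.
This holds for months 1–75. Entering month 76 the balance is £1,564.78; 2.5% of the post-interest balance is now below £40.00, so the flat £40.00 minimum applies from here.
From month 76 a fixed £40.00 at rate r clears £1,564.78 in 60 more payments. Total: 75 + 60 = 135 months.

135 months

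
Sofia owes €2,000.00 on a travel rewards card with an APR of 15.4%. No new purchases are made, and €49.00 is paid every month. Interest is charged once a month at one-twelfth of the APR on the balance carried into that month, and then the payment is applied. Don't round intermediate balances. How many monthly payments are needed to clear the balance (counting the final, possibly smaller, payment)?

59 months

Monthly rate r = 15.4%/12 = 1.28333% = 0.0128333.
Recurrence: B ← B·(1+r) − €49.00.
Month 1: interest €25.67; balance after payment €1,976.67.
Month 2: interest €25.37; balance after payment €1,953.03.
Closed form: n = −ln(1 − rB₀/P)/ln(1+r) = −ln(0.47619)/ln(1.01283) ≈ 58.183, so the balance reaches zero during payment 59.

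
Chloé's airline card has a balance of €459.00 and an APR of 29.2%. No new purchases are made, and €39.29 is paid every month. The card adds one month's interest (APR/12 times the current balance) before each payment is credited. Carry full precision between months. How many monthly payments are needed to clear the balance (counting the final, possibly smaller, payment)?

14 payments

Monthly rate r = 29.2%/12 = 2.43333% = 0.0243333.
Recurrence: B ← B·(1+r) − €39.29.
Month 1: interest €11.17; balance after payment €430.88.
Month 2: interest €10.48; balance after payment €402.07.
Closed form: n = −ln(1 − rB₀/P)/ln(1+r) = −ln(0.71573)/ln(1.02433) ≈ 13.911, so the balance reaches zero during payment 14.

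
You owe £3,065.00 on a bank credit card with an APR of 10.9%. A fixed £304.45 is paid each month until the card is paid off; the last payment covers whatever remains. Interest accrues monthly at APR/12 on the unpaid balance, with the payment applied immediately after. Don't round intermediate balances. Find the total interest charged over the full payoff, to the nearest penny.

£164.22

Monthly rate r = 10.9%/12 = 0.908333% = 0.00908333.
Payoff takes n = ⌈−ln(1 − rB₀/P)/ln(1+r)⌉ = ⌈10.606⌉ = 11 payments; the last is £184.72.
Total paid = 10·£304.45 + £184.72 = £3,229.22.
Total interest = total paid − principal = £3,229.22 − £3,065.00 = £164.22.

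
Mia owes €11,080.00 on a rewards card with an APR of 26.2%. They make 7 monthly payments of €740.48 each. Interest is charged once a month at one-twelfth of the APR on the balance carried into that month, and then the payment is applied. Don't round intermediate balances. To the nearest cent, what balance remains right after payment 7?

Monthly rate r = 26.2%/12 = 2.18333% = 0.0218333.
Each month: B ← B·(1+r) − €740.48.
Month 1: interest €241.91; balance after payment €10,581.43.
Month 2: interest €231.03; balance after payment €10,071.98.
Month 3: interest €219.90; balance after payment €9,551.41.
Month 4: interest €208.54; balance after payment €9,019.47.
Month 5: interest €196.92; balance after payment €8,475.91.
Month 6: interest €185.06; balance after payment €7,920.49.
Month 7: interest €172.93; balance after payment €7,352.94.

€7,352.94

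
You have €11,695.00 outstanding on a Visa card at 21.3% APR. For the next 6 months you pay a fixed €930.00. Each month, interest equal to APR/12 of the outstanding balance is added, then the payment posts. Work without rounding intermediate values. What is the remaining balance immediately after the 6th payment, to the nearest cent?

€7,163.56

Monthly rate r = 21.3%/12 = 1.775% = 0.01775.
Each month: B ← B·(1+r) − €930.00.
Month 1: interest €207.59; balance after payment €10,972.59.
Month 2: interest €194.76; balance after payment €10,237.35.
Month 3: interest €181.71; balance after payment €9,489.06.
Month 4: interest €168.43; balance after payment €8,727.49.
Month 5: interest €154.91; balance after payment €7,952.41.
Month 6: interest €141.16; balance after payment €7,163.56.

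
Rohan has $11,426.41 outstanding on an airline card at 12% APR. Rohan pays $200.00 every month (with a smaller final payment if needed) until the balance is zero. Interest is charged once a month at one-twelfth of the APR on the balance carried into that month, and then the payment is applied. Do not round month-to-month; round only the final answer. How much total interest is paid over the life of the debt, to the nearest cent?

$5,599.18

Monthly rate r = 12%/12 = 1% = 0.01.
Payoff takes n = ⌈−ln(1 − rB₀/P)/ln(1+r)⌉ = ⌈85.127⌉ = 86 payments; the last is $25.59.
Total paid = 85·$200.00 + $25.59 = $17,025.59.
Total interest = total paid − principal = $17,025.59 − $11,426.41 = $5,599.18.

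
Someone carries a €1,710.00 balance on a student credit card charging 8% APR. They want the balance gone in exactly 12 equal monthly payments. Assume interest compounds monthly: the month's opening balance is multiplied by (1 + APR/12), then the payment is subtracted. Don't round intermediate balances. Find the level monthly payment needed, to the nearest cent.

€148.75

Monthly rate r = 8%/12 = 0.666667% = 0.00666667.
Level-payment amortization: P = B₀·r / (1 − (1+r)^(−n)) = 1710.00·0.00666667 / (1 − 1.00667^(−12)).
Denominator 1 − (1+r)^(−12) = 0.0766385453.
P = 11.4 / 0.0766385453 ≈ 148.75.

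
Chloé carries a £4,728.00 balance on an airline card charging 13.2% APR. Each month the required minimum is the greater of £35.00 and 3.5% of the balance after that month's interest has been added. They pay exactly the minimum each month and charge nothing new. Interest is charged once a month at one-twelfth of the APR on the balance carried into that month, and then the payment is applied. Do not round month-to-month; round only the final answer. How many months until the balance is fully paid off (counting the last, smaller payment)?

Monthly rate r = 13.2%/12 = 1.1% = 0.011.
While 3.5% of the post-interest balance exceeds £35.00, each month B ← (B·(1+r))·(1 − 0.035), i.e. B shrinks by the factor (1+r)·0.965 = 0.97561.
This holds for months 1–64. Entering month 65 the balance is £973.87; 3.5% of the post-interest balance is now below £35.00, so the flat £35.00 minimum applies from here.
From month 65 a fixed £35.00 at rate r clears £973.87 in 34 more payments. Total: 64 + 34 = 98 months.

98 months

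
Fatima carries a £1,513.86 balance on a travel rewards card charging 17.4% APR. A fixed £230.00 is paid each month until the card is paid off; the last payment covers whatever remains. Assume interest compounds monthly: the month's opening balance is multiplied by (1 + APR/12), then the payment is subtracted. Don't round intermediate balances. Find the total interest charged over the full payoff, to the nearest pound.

Monthly rate r = 17.4%/12 = 1.45% = 0.0145.
Payoff takes n = ⌈−ln(1 − rB₀/P)/ln(1+r)⌉ = ⌈6.968⌉ = 7 payments; the last is £222.61.
Total paid = 6·£230.00 + £222.61 = £1,602.61.
Total interest = total paid − principal = £1,602.61 − £1,513.86 = £88.75.

£89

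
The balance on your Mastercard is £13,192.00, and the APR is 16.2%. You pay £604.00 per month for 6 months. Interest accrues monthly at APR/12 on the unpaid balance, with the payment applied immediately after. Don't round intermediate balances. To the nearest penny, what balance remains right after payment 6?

£10,548.74

Monthly rate r = 16.2%/12 = 1.35% = 0.0135.
Each month: B ← B·(1+r) − £604.00.
Month 1: interest £178.09; balance after payment £12,766.09.
Month 2: interest £172.34; balance after payment £12,334.43.
Month 3: interest £166.51; balance after payment £11,896.95.
Month 4: interest £160.61; balance after payment £11,453.56.
Month 5: interest £154.62; balance after payment £11,004.18.
Month 6: interest £148.56; balance after payment £10,548.74.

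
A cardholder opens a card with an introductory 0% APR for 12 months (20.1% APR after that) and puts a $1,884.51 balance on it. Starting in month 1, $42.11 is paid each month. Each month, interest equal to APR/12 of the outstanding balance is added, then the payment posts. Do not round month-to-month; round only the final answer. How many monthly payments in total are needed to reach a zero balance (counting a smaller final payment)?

60 months

Promo months 1–12 at r₀ = 0%/12 = 0; months 13+ at r₁ = 20.1%/12 = 0.01675.
After month 12 (no interest yet): B = $1,884.51 − 12·$42.11 = $1,379.19.
Then at r₁ with $42.11/mo: n₂ = −ln(1 − r₁·B/P)/ln(1+r₁) ≈ 47.88 → 48 more payments.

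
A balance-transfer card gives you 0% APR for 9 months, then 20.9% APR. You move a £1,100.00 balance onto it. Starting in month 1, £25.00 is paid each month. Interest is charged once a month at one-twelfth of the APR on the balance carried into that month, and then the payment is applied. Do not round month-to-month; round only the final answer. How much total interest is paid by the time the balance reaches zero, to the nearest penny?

£486.84

Promo months 1–9 at r₀ = 0%/12 = 0; months 10+ at r₁ = 20.9%/12 = 0.0174167.
After month 9 (no interest yet): B = £1,100.00 − 9·£25.00 = £875.00.
Then at r₁ with £25.00/mo: n₂ = −ln(1 − r₁·B/P)/ln(1+r₁) ≈ 54.47 → 55 more payments.
Total paid = 63·£25.00 + £11.84 = £1,586.84; interest = £1,586.84 − £1,100.00 = £486.84.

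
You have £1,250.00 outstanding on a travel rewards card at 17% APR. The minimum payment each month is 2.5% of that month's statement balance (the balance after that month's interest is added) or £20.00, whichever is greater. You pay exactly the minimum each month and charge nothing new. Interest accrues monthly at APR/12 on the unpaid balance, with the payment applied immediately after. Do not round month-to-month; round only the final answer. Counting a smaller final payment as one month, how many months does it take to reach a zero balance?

100 months

Monthly rate r = 17%/12 = 1.41667% = 0.0141667.
While 2.5% of the post-interest balance exceeds £20.00, each month B ← (B·(1+r))·(1 − 0.025), i.e. B shrinks by the factor (1+r)·0.975 = 0.98881.
This holds for months 1–41. Entering month 42 the balance is £788.10; 2.5% of the post-interest balance is now below £20.00, so the flat £20.00 minimum applies from here.
From month 42 a fixed £20.00 at rate r clears £788.10 in 59 more payments. Total: 41 + 59 = 100 months.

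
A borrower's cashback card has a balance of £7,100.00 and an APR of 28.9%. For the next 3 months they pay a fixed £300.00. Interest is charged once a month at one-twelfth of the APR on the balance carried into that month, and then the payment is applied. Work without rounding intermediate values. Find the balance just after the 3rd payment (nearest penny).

Monthly rate r = 28.9%/12 = 2.40833% = 0.0240833.
Each month: B ← B·(1+r) − £300.00.
Month 1: interest £170.99; balance after payment £6,970.99.
Month 2: interest £167.88; balance after payment £6,838.88.
Month 3: interest £164.70; balance after payment £6,703.58.

£6,703.58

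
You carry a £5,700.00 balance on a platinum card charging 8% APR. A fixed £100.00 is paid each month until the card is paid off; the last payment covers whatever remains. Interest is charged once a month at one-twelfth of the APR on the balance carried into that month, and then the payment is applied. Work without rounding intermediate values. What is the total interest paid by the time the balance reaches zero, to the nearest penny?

£1,494.43

Monthly rate r = 8%/12 = 0.666667% = 0.00666667.
Payoff takes n = ⌈−ln(1 − rB₀/P)/ln(1+r)⌉ = ⌈71.944⌉ = 72 payments; the last is £94.43.
Total paid = 71·£100.00 + £94.43 = £7,194.43.
Total interest = total paid − principal = £7,194.43 − £5,700.00 = £1,494.43.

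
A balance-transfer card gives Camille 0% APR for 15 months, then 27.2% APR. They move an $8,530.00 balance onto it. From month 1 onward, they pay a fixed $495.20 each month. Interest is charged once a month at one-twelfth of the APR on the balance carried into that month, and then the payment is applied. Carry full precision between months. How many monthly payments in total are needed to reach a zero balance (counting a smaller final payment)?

Promo months 1–15 at r₀ = 0%/12 = 0; months 16+ at r₁ = 27.2%/12 = 0.0226667.
After month 15 (no interest yet): B = $8,530.00 − 15·$495.20 = $1,102.00.
Then at r₁ with $495.20/mo: n₂ = −ln(1 − r₁·B/P)/ln(1+r₁) ≈ 2.31 → 3 more payments.

18 months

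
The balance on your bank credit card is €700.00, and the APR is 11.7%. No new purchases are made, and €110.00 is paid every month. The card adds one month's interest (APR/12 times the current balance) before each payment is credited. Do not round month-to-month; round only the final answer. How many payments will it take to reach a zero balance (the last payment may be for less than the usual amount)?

7 payments

Monthly rate r = 11.7%/12 = 0.975% = 0.00975.
Recurrence: B ← B·(1+r) − €110.00.
Month 1: interest €6.83; balance after payment €596.83.
Month 2: interest €5.82; balance after payment €492.64.
Closed form: n = −ln(1 − rB₀/P)/ln(1+r) = −ln(0.93795)/ln(1.00975) ≈ 6.602, so the balance reaches zero during payment 7.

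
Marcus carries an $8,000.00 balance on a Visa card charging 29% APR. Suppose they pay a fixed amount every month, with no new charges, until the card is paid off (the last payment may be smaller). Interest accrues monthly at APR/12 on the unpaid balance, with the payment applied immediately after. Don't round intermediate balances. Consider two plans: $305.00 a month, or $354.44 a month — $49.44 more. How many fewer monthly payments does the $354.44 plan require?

9 fewer payments

Monthly rate r = 29%/12 = 2.41667% = 0.0241667.
At $305.00/mo: n = ⌈−ln(1 − rB₀/P)/ln(1+r)⌉ = 43 payments (last $24.07); total interest = total paid − $8,000.00 = $4,834.07.
At $354.44/mo: 34 payments (last $6.85); total interest $3,703.37.
Payments saved = 43 − 34 = 9.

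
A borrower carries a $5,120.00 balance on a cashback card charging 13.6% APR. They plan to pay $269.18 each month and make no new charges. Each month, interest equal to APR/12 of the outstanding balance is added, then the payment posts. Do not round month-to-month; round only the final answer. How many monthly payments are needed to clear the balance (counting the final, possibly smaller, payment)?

22 payments

Monthly rate r = 13.6%/12 = 1.13333% = 0.0113333.
Recurrence: B ← B·(1+r) − $269.18.
Month 1: interest $58.03; balance after payment $4,908.85.
Month 2: interest $55.63; balance after payment $4,695.30.
Closed form: n = −ln(1 − rB₀/P)/ln(1+r) = −ln(0.78443)/ln(1.01133) ≈ 21.544, so the balance reaches zero during payment 22.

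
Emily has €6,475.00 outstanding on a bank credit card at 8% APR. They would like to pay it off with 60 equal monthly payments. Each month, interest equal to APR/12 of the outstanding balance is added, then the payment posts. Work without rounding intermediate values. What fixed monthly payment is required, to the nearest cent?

€131.29

Monthly rate r = 8%/12 = 0.666667% = 0.00666667.
Level-payment amortization: P = B₀·r / (1 − (1+r)^(−n)) = 6475.00·0.00666667 / (1 − 1.00667^(−60)).
Denominator 1 − (1+r)^(−60) = 0.328789556.
P = 43.1667 / 0.328789556 ≈ 131.29.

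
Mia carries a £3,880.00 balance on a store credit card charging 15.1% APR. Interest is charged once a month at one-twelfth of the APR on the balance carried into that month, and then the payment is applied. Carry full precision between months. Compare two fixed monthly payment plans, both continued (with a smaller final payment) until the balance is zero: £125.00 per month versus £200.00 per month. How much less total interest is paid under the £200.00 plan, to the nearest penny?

Monthly rate r = 15.1%/12 = 1.25833% = 0.0125833.
At £125.00/mo: n = ⌈−ln(1 − rB₀/P)/ln(1+r)⌉ = 40 payments (last £75.86); total interest = total paid − £3,880.00 = £1,070.86.
At £200.00/mo: 23 payments (last £76.46); total interest £596.46.
Interest saved = £1,070.86 − £596.46 = £474.40.

£474.40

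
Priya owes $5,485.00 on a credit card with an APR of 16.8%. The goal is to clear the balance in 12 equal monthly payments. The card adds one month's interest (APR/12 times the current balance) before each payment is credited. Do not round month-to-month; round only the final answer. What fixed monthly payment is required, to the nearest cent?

Monthly rate r = 16.8%/12 = 1.4% = 0.014.
Level-payment amortization: P = B₀·r / (1 − (1+r)^(−n)) = 5485.00·0.014 / (1 − 1.014^(−12)).
Denominator 1 − (1+r)^(−12) = 0.153660637.
P = 76.79 / 0.153660637 ≈ 499.74.

$499.74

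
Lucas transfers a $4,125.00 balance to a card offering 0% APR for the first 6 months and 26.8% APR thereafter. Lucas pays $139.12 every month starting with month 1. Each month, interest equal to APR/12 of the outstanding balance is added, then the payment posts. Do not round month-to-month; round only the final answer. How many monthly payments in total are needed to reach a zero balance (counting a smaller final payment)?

Promo months 1–6 at r₀ = 0%/12 = 0; months 7+ at r₁ = 26.8%/12 = 0.0223333.
After month 6 (no interest yet): B = $4,125.00 − 6·$139.12 = $3,290.28.
Then at r₁ with $139.12/mo: n₂ = −ln(1 − r₁·B/P)/ln(1+r₁) ≈ 34.01 → 35 more payments.

41 payments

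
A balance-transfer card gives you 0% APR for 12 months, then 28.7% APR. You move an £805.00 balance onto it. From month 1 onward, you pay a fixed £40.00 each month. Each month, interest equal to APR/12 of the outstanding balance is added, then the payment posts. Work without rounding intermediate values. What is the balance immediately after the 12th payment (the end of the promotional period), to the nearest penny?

£325.00

Promo months 1–12 at r₀ = 0%/12 = 0; months 13+ at r₁ = 28.7%/12 = 0.0239167.
After month 12 (no interest yet): B = £805.00 − 12·£40.00 = £325.00.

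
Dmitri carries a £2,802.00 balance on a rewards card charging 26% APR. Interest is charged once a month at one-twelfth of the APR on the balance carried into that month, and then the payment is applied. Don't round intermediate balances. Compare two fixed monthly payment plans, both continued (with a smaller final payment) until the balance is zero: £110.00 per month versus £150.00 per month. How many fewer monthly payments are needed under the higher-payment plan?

13 fewer payments

Monthly rate r = 26%/12 = 2.16667% = 0.0216667.
At £110.00/mo: n = ⌈−ln(1 − rB₀/P)/ln(1+r)⌉ = 38 payments (last £49.83); total interest = total paid − £2,802.00 = £1,317.83.
At £150.00/mo: 25 payments (last £30.34); total interest £828.34.
Payments saved = 38 − 25 = 13.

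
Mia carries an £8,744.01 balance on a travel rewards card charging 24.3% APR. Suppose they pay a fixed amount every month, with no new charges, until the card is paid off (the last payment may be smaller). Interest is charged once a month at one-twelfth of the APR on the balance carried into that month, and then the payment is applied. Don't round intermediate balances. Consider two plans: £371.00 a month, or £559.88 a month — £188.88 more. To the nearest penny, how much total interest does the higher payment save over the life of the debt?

Monthly rate r = 24.3%/12 = 2.025% = 0.02025.
At £371.00/mo: n = ⌈−ln(1 − rB₀/P)/ln(1+r)⌉ = 33 payments (last £133.34); total interest = total paid − £8,744.01 = £3,261.33.
At £559.88/mo: 19 payments (last £539.62); total interest £1,873.45.
Interest saved = £3,261.33 − £1,873.45 = £1,387.88.

£1,387.88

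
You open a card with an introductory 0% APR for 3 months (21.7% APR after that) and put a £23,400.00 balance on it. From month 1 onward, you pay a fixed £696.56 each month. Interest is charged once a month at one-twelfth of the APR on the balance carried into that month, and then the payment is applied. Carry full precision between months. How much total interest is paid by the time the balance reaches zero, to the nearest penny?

Promo months 1–3 at r₀ = 0%/12 = 0; months 4+ at r₁ = 21.7%/12 = 0.0180833.
After month 3 (no interest yet): B = £23,400.00 − 3·£696.56 = £21,310.32.
Then at r₁ with £696.56/mo: n₂ = −ln(1 − r₁·B/P)/ln(1+r₁) ≈ 44.96 → 45 more payments.
Total paid = 47·£696.56 + £667.41 = £33,405.73; interest = £33,405.73 − £23,400.00 = £10,005.73.

£10,005.73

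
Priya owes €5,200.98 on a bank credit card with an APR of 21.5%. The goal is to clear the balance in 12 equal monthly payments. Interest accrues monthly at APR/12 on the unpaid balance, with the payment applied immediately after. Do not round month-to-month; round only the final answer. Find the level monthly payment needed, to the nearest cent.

€485.53

Monthly rate r = 21.5%/12 = 1.79167% = 0.0179167.
Level-payment amortization: P = B₀·r / (1 − (1+r)^(−n)) = 5200.98·0.0179167 / (1 − 1.01792^(−12)).
Denominator 1 − (1+r)^(−12) = 0.191921975.
P = 93.1842 / 0.191921975 ≈ 485.53.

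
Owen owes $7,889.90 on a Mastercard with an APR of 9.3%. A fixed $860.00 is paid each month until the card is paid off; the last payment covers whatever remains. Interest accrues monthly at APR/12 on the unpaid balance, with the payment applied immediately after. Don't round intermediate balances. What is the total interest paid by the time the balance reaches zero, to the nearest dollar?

$327

Monthly rate r = 9.3%/12 = 0.775% = 0.00775.
Payoff takes n = ⌈−ln(1 − rB₀/P)/ln(1+r)⌉ = ⌈9.554⌉ = 10 payments; the last is $476.93.
Total paid = 9·$860.00 + $476.93 = $8,216.93.
Total interest = total paid − principal = $8,216.93 − $7,889.90 = $327.03.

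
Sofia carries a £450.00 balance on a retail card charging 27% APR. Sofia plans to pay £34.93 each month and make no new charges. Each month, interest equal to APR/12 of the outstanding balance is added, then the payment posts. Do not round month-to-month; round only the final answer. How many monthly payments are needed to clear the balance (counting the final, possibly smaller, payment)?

16 months

Monthly rate r = 27%/12 = 2.25% = 0.0225.
Recurrence: B ← B·(1+r) − £34.93.
Month 1: interest £10.12; balance after payment £425.19.
Month 2: interest £9.57; balance after payment £399.83.
Closed form: n = −ln(1 − rB₀/P)/ln(1+r) = −ln(0.71013)/ln(1.0225) ≈ 15.384, so the balance reaches zero during payment 16.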